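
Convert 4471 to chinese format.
Convert 4471 (decimal) → 4471 = 4×1000 + 4×100 + 7×10 + 1 → 四千四百七十一 (Chinese numeral)
四千四百七十一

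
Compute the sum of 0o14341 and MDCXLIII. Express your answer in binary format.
Convert 0o14341 (octal) → 1×4096 + 4×512 + 3×64 + 4×8 + 1 = 6369 (decimal)
Convert MDCXLIII (Roman numeral) → 1000 + 500 + 100 + 40 + 1 + 1 + 1 = 1643 (decimal)
Compute 6369 + 1643 = 8012
Convert 8012 (decimal) → 8012 = 4096 + 2048 + 1024 + 512 + 256 + 64 + 8 + 4 → 0b1111101001100 (binary)
0b1111101001100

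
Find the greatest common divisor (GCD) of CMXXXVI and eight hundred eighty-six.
Convert CMXXXVI (Roman numeral) → 900 + 10 + 10 + 10 + 5 + 1 = 936 (decimal)
Convert eight hundred eighty-six (English words) → 8×100 + 86 = 886 (decimal)
Compute gcd(936, 886) = 2
2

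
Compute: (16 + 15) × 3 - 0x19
Convert 0x19 (hexadecimal) → 1×16 + 9 = 25 (decimal)
Expression in decimal: (16 + 15) × 3 - 25
Parentheses first: 16 + 15 = 31
Multiply: 31 × 3 = 93
Subtract: 93 - 25 = 68
68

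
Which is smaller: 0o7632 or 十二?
Convert 0o7632 (octal) → 7×512 + 6×64 + 3×8 + 2 = 3994 (decimal)
Convert 十二 (Chinese numeral) → 1×10 + 2 = 12 (decimal)
Compare 3994 vs 12: smaller = 12
12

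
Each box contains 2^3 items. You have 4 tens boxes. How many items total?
Convert 2^3 (power) → 8 (decimal)
Convert 4 tens (place-value notation) → 4×10 = 40 (decimal)
Compute 8 × 40 = 320
320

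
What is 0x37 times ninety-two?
Convert 0x37 (hexadecimal) → 3×16 + 7 = 55 (decimal)
Convert ninety-two (English words) → 92 (decimal)
Compute 55 × 92 = 5060
5060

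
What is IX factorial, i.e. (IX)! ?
Convert IX (Roman numeral) → 9 (decimal)
Compute 9! = 362880
362880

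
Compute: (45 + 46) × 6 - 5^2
Convert 5^2 (power) → 25 (decimal)
Expression in decimal: (45 + 46) × 6 - 25
Parentheses first: 45 + 46 = 91
Multiply: 91 × 6 = 546
Subtract: 546 - 25 = 521
521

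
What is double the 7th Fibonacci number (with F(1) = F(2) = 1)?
The 7th Fibonacci number (with F(1) = F(2) = 1): 1, 1, 2, 3, 5, 8, 13 → 13
Compute 13 × 2 = 26
26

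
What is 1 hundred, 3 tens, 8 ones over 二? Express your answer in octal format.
Convert 1 hundred, 3 tens, 8 ones (place-value notation) → 1×100 + 3×10 + 8 = 138 (decimal)
Convert 二 (Chinese numeral) → 2 (decimal)
Compute 138 ÷ 2 = 69
Convert 69 (decimal) → 69 = 1×64 + 5 → 0o105 (octal)
0o105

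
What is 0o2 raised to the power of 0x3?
Convert 0o2 (octal) → 2 (decimal)
Convert 0x3 (hexadecimal) → 3 (decimal)
Compute 2 ^ 3 = 8
8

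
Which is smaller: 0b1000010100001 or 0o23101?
Convert 0b1000010100001 (binary) → 4096 + 128 + 32 + 1 = 4257 (decimal)
Convert 0o23101 (octal) → 2×4096 + 3×512 + 1×64 + 1 = 9793 (decimal)
Compare 4257 vs 9793: smaller = 4257
4257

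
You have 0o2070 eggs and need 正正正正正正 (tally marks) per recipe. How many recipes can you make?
Convert 0o2070 (octal) → 2×512 + 7×8 = 1080 (decimal)
Convert 正正正正正正 (tally marks) → 5 + 5 + 5 + 5 + 5 + 5 = 30 (decimal)
Compute 1080 ÷ 30 = 36
36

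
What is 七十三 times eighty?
Convert 七十三 (Chinese numeral) → 7×10 + 3 = 73 (decimal)
Convert eighty (English words) → 80 (decimal)
Compute 73 × 80 = 5840
5840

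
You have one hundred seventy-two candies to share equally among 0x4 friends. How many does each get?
Convert one hundred seventy-two (English words) → 1×100 + 72 = 172 (decimal)
Convert 0x4 (hexadecimal) → 4 (decimal)
Compute 172 ÷ 4 = 43
43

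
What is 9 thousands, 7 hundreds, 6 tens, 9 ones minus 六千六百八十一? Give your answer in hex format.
Convert 9 thousands, 7 hundreds, 6 tens, 9 ones (place-value notation) → 9×1000 + 7×100 + 6×10 + 9 = 9769 (decimal)
Convert 六千六百八十一 (Chinese numeral) → 6×1000 + 6×100 + 8×10 + 1 = 6681 (decimal)
Compute 9769 - 6681 = 3088
Convert 3088 (decimal) → 3088 = 12×256 + 1×16 → 0xC10 (hexadecimal)
0xC10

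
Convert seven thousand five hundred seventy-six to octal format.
Convert seven thousand five hundred seventy-six (English words) → 7×1000 + 5×100 + 76 = 7576 (decimal)
Convert 7576 (decimal) → 7576 = 1×4096 + 6×512 + 6×64 + 3×8 → 0o16630 (octal)
0o16630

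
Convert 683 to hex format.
Convert 683 (decimal) → 683 = 2×256 + 10×16 + 11 → 0x2AB (hexadecimal)
0x2AB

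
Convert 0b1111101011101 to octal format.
Convert 0b1111101011101 (binary) → 4096 + 2048 + 1024 + 512 + 256 + 64 + 16 + 8 + 4 + 1 = 8029 (decimal)
Convert 8029 (decimal) → 8029 = 1×4096 + 7×512 + 5×64 + 3×8 + 5 → 0o17535 (octal)
0o17535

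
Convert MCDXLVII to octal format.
Convert MCDXLVII (Roman numeral) → 1000 + 400 + 40 + 5 + 1 + 1 = 1447 (decimal)
Convert 1447 (decimal) → 1447 = 2×512 + 6×64 + 4×8 + 7 → 0o2647 (octal)
0o2647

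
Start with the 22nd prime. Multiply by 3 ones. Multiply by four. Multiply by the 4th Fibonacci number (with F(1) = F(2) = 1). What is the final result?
Convert the 22nd prime (prime index) → 79 (decimal)
Start: 79
Convert 3 ones (place-value notation) → 3 (decimal)
79 × 3 = 237
Convert four (English words) → 4 (decimal)
237 × 4 = 948
Convert the 4th Fibonacci number (with F(1) = F(2) = 1) (Fibonacci index) → 1, 1, 2, 3 → 3 (decimal)
948 × 3 = 2844
2844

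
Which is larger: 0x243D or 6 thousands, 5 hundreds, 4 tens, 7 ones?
Convert 0x243D (hexadecimal) → 2×4096 + 4×256 + 3×16 + 13 = 9277 (decimal)
Convert 6 thousands, 5 hundreds, 4 tens, 7 ones (place-value notation) → 6×1000 + 5×100 + 4×10 + 7 = 6547 (decimal)
Compare 9277 vs 6547: larger = 9277
9277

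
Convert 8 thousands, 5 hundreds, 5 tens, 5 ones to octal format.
Convert 8 thousands, 5 hundreds, 5 tens, 5 ones (place-value notation) → 8×1000 + 5×100 + 5×10 + 5 = 8555 (decimal)
Convert 8555 (decimal) → 8555 = 2×4096 + 5×64 + 5×8 + 3 → 0o20553 (octal)
0o20553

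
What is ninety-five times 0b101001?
Convert ninety-five (English words) → 95 (decimal)
Convert 0b101001 (binary) → 32 + 8 + 1 = 41 (decimal)
Compute 95 × 41 = 3895
3895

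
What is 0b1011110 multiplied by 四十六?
Convert 0b1011110 (binary) → 64 + 16 + 8 + 4 + 2 = 94 (decimal)
Convert 四十六 (Chinese numeral) → 4×10 + 6 = 46 (decimal)
Compute 94 × 46 = 4324
4324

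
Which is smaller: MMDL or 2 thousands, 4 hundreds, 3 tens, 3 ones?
Convert MMDL (Roman numeral) → 1000 + 1000 + 500 + 50 = 2550 (decimal)
Convert 2 thousands, 4 hundreds, 3 tens, 3 ones (place-value notation) → 2×1000 + 4×100 + 3×10 + 3 = 2433 (decimal)
Compare 2550 vs 2433: smaller = 2433
2433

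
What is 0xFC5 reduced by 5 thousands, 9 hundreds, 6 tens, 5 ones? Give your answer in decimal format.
Convert 0xFC5 (hexadecimal) → 15×256 + 12×16 + 5 = 4037 (decimal)
Convert 5 thousands, 9 hundreds, 6 tens, 5 ones (place-value notation) → 5×1000 + 9×100 + 6×10 + 5 = 5965 (decimal)
Compute 4037 - 5965 = -1928
-1928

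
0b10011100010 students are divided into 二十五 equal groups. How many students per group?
Convert 0b10011100010 (binary) → 1024 + 128 + 64 + 32 + 2 = 1250 (decimal)
Convert 二十五 (Chinese numeral) → 2×10 + 5 = 25 (decimal)
Compute 1250 ÷ 25 = 50
50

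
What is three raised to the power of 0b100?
Convert three (English words) → 3 (decimal)
Convert 0b100 (binary) → 4 (decimal)
Compute 3 ^ 4 = 81
81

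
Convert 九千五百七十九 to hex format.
Convert 九千五百七十九 (Chinese numeral) → 9×1000 + 5×100 + 7×10 + 9 = 9579 (decimal)
Convert 9579 (decimal) → 9579 = 2×4096 + 5×256 + 6×16 + 11 → 0x256B (hexadecimal)
0x256B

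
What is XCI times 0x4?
Convert XCI (Roman numeral) → 90 + 1 = 91 (decimal)
Convert 0x4 (hexadecimal) → 4 (decimal)
Compute 91 × 4 = 364
364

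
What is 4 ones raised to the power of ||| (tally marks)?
Convert 4 ones (place-value notation) → 4 (decimal)
Convert ||| (tally marks) → 3 (decimal)
Compute 4 ^ 3 = 64
64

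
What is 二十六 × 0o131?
Convert 二十六 (Chinese numeral) → 2×10 + 6 = 26 (decimal)
Convert 0o131 (octal) → 1×64 + 3×8 + 1 = 89 (decimal)
Compute 26 × 89 = 2314
2314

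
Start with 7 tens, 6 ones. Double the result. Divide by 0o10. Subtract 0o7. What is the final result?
Convert 7 tens, 6 ones (place-value notation) → 7×10 + 6 = 76 (decimal)
Start: 76
76 × 2 = 152
Convert 0o10 (octal) → 1×8 = 8 (decimal)
152 ÷ 8 = 19
Convert 0o7 (octal) → 7 (decimal)
19 - 7 = 12
12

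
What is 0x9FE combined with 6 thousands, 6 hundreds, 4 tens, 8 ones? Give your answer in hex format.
Convert 0x9FE (hexadecimal) → 9×256 + 15×16 + 14 = 2558 (decimal)
Convert 6 thousands, 6 hundreds, 4 tens, 8 ones (place-value notation) → 6×1000 + 6×100 + 4×10 + 8 = 6648 (decimal)
Compute 2558 + 6648 = 9206
Convert 9206 (decimal) → 9206 = 2×4096 + 3×256 + 15×16 + 6 → 0x23F6 (hexadecimal)
0x23F6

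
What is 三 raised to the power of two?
Convert 三 (Chinese numeral) → 3 (decimal)
Convert two (English words) → 2 (decimal)
Compute 3 ^ 2 = 9
9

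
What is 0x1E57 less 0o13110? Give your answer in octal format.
Convert 0x1E57 (hexadecimal) → 1×4096 + 14×256 + 5×16 + 7 = 7767 (decimal)
Convert 0o13110 (octal) → 1×4096 + 3×512 + 1×64 + 1×8 = 5704 (decimal)
Compute 7767 - 5704 = 2063
Convert 2063 (decimal) → 2063 = 4×512 + 1×8 + 7 → 0o4017 (octal)
0o4017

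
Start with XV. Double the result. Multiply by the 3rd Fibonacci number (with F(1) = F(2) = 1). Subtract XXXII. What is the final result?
Convert XV (Roman numeral) → 10 + 5 = 15 (decimal)
Start: 15
15 × 2 = 30
Convert the 3rd Fibonacci number (with F(1) = F(2) = 1) (Fibonacci index) → 1, 1, 2 → 2 (decimal)
30 × 2 = 60
Convert XXXII (Roman numeral) → 10 + 10 + 10 + 1 + 1 = 32 (decimal)
60 - 32 = 28
28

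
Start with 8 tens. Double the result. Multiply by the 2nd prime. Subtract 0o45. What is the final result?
Convert 8 tens (place-value notation) → 8×10 = 80 (decimal)
Start: 80
80 × 2 = 160
Convert the 2nd prime (prime index) → 3 (decimal)
160 × 3 = 480
Convert 0o45 (octal) → 4×8 + 5 = 37 (decimal)
480 - 37 = 443
443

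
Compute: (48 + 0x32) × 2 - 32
Convert 0x32 (hexadecimal) → 3×16 + 2 = 50 (decimal)
Expression in decimal: (48 + 50) × 2 - 32
Parentheses first: 48 + 50 = 98
Multiply: 98 × 2 = 196
Subtract: 196 - 32 = 164
164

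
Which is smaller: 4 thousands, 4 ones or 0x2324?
Convert 4 thousands, 4 ones (place-value notation) → 4×1000 + 4 = 4004 (decimal)
Convert 0x2324 (hexadecimal) → 2×4096 + 3×256 + 2×16 + 4 = 8996 (decimal)
Compare 4004 vs 8996: smaller = 4004
4004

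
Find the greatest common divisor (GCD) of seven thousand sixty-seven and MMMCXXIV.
Convert seven thousand sixty-seven (English words) → 7×1000 + 67 = 7067 (decimal)
Convert MMMCXXIV (Roman numeral) → 1000 + 1000 + 1000 + 100 + 10 + 10 + 4 = 3124 (decimal)
Compute gcd(7067, 3124) = 1
1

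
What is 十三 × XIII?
Convert 十三 (Chinese numeral) → 1×10 + 3 = 13 (decimal)
Convert XIII (Roman numeral) → 10 + 1 + 1 + 1 = 13 (decimal)
Compute 13 × 13 = 169
169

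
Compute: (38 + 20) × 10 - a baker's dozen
Convert a baker's dozen (colloquial) → 13 (decimal)
Expression in decimal: (38 + 20) × 10 - 13
Parentheses first: 38 + 20 = 58
Multiply: 58 × 10 = 580
Subtract: 580 - 13 = 567
567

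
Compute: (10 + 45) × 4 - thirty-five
Convert thirty-five (English words) → 35 (decimal)
Expression in decimal: (10 + 45) × 4 - 35
Parentheses first: 10 + 45 = 55
Multiply: 55 × 4 = 220
Subtract: 220 - 35 = 185
185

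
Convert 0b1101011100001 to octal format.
Convert 0b1101011100001 (binary) → 4096 + 2048 + 512 + 128 + 64 + 32 + 1 = 6881 (decimal)
Convert 6881 (decimal) → 6881 = 1×4096 + 5×512 + 3×64 + 4×8 + 1 → 0o15341 (octal)
0o15341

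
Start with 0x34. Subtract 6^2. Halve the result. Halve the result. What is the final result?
Convert 0x34 (hexadecimal) → 3×16 + 4 = 52 (decimal)
Start: 52
Convert 6^2 (power) → 36 (decimal)
52 - 36 = 16
16 ÷ 2 = 8
8 ÷ 2 = 4
4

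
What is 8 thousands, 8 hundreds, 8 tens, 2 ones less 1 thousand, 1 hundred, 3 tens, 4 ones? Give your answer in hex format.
Convert 8 thousands, 8 hundreds, 8 tens, 2 ones (place-value notation) → 8×1000 + 8×100 + 8×10 + 2 = 8882 (decimal)
Convert 1 thousand, 1 hundred, 3 tens, 4 ones (place-value notation) → 1×1000 + 1×100 + 3×10 + 4 = 1134 (decimal)
Compute 8882 - 1134 = 7748
Convert 7748 (decimal) → 7748 = 1×4096 + 14×256 + 4×16 + 4 → 0x1E44 (hexadecimal)
0x1E44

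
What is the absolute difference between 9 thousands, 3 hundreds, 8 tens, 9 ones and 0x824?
Convert 9 thousands, 3 hundreds, 8 tens, 9 ones (place-value notation) → 9×1000 + 3×100 + 8×10 + 9 = 9389 (decimal)
Convert 0x824 (hexadecimal) → 8×256 + 2×16 + 4 = 2084 (decimal)
Compute |9389 - 2084| = 7305
7305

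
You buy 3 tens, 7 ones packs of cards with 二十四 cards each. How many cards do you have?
Convert 二十四 (Chinese numeral) → 2×10 + 4 = 24 (decimal)
Convert 3 tens, 7 ones (place-value notation) → 3×10 + 7 = 37 (decimal)
Compute 24 × 37 = 888
888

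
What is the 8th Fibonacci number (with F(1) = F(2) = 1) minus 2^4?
The 8th Fibonacci number (with F(1) = F(2) = 1): 1, 1, 2, 3, 5, 8, 13, 21 → 21
Convert 2^4 (power) → 16 (decimal)
Compute 21 - 16 = 5
5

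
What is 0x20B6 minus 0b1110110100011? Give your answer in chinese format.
Convert 0x20B6 (hexadecimal) → 2×4096 + 11×16 + 6 = 8374 (decimal)
Convert 0b1110110100011 (binary) → 4096 + 2048 + 1024 + 256 + 128 + 32 + 2 + 1 = 7587 (decimal)
Compute 8374 - 7587 = 787
Convert 787 (decimal) → 787 = 7×100 + 8×10 + 7 → 七百八十七 (Chinese numeral)
七百八十七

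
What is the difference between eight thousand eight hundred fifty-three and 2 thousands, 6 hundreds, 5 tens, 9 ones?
Convert eight thousand eight hundred fifty-three (English words) → 8×1000 + 8×100 + 53 = 8853 (decimal)
Convert 2 thousands, 6 hundreds, 5 tens, 9 ones (place-value notation) → 2×1000 + 6×100 + 5×10 + 9 = 2659 (decimal)
Difference: |8853 - 2659| = 6194
6194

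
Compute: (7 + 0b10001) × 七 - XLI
Convert 0b10001 (binary) → 16 + 1 = 17 (decimal)
Convert 七 (Chinese numeral) → 7 (decimal)
Convert XLI (Roman numeral) → 40 + 1 = 41 (decimal)
Expression in decimal: (7 + 17) × 7 - 41
Parentheses first: 7 + 17 = 24
Multiply: 24 × 7 = 168
Subtract: 168 - 41 = 127
127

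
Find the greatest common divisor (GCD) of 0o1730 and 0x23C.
Convert 0o1730 (octal) → 1×512 + 7×64 + 3×8 = 984 (decimal)
Convert 0x23C (hexadecimal) → 2×256 + 3×16 + 12 = 572 (decimal)
Compute gcd(984, 572) = 4
4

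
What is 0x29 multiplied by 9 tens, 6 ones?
Convert 0x29 (hexadecimal) → 2×16 + 9 = 41 (decimal)
Convert 9 tens, 6 ones (place-value notation) → 9×10 + 6 = 96 (decimal)
Compute 41 × 96 = 3936
3936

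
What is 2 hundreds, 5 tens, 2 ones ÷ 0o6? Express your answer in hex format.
Convert 2 hundreds, 5 tens, 2 ones (place-value notation) → 2×100 + 5×10 + 2 = 252 (decimal)
Convert 0o6 (octal) → 6 (decimal)
Compute 252 ÷ 6 = 42
Convert 42 (decimal) → 42 = 2×16 + 10 → 0x2A (hexadecimal)
0x2A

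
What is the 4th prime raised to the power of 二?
Convert the 4th prime (prime index) → 7 (decimal)
Convert 二 (Chinese numeral) → 2 (decimal)
Compute 7 ^ 2 = 49
49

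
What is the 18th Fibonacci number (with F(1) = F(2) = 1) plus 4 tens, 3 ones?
The 18th Fibonacci number (with F(1) = F(2) = 1) = 2584
Convert 4 tens, 3 ones (place-value notation) → 4×10 + 3 = 43 (decimal)
Compute 2584 + 43 = 2627
2627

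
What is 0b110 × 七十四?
Convert 0b110 (binary) → 4 + 2 = 6 (decimal)
Convert 七十四 (Chinese numeral) → 7×10 + 4 = 74 (decimal)
Compute 6 × 74 = 444
444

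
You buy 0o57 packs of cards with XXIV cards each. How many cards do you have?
Convert XXIV (Roman numeral) → 10 + 10 + 4 = 24 (decimal)
Convert 0o57 (octal) → 5×8 + 7 = 47 (decimal)
Compute 24 × 47 = 1128
1128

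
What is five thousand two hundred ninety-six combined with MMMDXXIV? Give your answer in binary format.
Convert five thousand two hundred ninety-six (English words) → 5×1000 + 2×100 + 96 = 5296 (decimal)
Convert MMMDXXIV (Roman numeral) → 1000 + 1000 + 1000 + 500 + 10 + 10 + 4 = 3524 (decimal)
Compute 5296 + 3524 = 8820
Convert 8820 (decimal) → 8820 = 8192 + 512 + 64 + 32 + 16 + 4 → 0b10001001110100 (binary)
0b10001001110100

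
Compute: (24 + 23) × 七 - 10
Convert 七 (Chinese numeral) → 7 (decimal)
Expression in decimal: (24 + 23) × 7 - 10
Parentheses first: 24 + 23 = 47
Multiply: 47 × 7 = 329
Subtract: 329 - 10 = 319
319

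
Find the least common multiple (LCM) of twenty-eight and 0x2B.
Convert twenty-eight (English words) → 28 (decimal)
Convert 0x2B (hexadecimal) → 2×16 + 11 = 43 (decimal)
Compute lcm(28, 43) = 1204
1204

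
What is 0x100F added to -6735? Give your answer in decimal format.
Convert 0x100F (hexadecimal) → 1×4096 + 15 = 4111 (decimal)
Compute 4111 + -6735 = -2624
-2624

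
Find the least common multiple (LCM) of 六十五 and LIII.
Convert 六十五 (Chinese numeral) → 6×10 + 5 = 65 (decimal)
Convert LIII (Roman numeral) → 50 + 1 + 1 + 1 = 53 (decimal)
Compute lcm(65, 53) = 3445
3445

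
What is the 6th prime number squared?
The 6th prime number = 13
Compute 13² = 13 × 13 = 169
169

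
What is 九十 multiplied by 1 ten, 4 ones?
Convert 九十 (Chinese numeral) → 9×10 = 90 (decimal)
Convert 1 ten, 4 ones (place-value notation) → 1×10 + 4 = 14 (decimal)
Compute 90 × 14 = 1260
1260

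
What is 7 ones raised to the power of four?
Convert 7 ones (place-value notation) → 7 (decimal)
Convert four (English words) → 4 (decimal)
Compute 7 ^ 4 = 2401
2401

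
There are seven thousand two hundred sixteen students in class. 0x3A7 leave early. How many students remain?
Convert seven thousand two hundred sixteen (English words) → 7×1000 + 2×100 + 16 = 7216 (decimal)
Convert 0x3A7 (hexadecimal) → 3×256 + 10×16 + 7 = 935 (decimal)
Compute 7216 - 935 = 6281
6281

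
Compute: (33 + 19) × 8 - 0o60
Convert 0o60 (octal) → 6×8 = 48 (decimal)
Expression in decimal: (33 + 19) × 8 - 48
Parentheses first: 33 + 19 = 52
Multiply: 52 × 8 = 416
Subtract: 416 - 48 = 368
368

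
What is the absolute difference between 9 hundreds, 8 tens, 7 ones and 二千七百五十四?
Convert 9 hundreds, 8 tens, 7 ones (place-value notation) → 9×100 + 8×10 + 7 = 987 (decimal)
Convert 二千七百五十四 (Chinese numeral) → 2×1000 + 7×100 + 5×10 + 4 = 2754 (decimal)
Compute |987 - 2754| = 1767
1767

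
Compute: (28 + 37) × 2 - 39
Parentheses first: 28 + 37 = 65
Multiply: 65 × 2 = 130
Subtract: 130 - 39 = 91
91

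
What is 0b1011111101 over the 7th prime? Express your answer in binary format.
Convert 0b1011111101 (binary) → 512 + 128 + 64 + 32 + 16 + 8 + 4 + 1 = 765 (decimal)
Convert the 7th prime (prime index) → 17 (decimal)
Compute 765 ÷ 17 = 45
Convert 45 (decimal) → 45 = 32 + 8 + 4 + 1 → 0b101101 (binary)
0b101101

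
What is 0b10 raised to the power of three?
Convert 0b10 (binary) → 2 (decimal)
Convert three (English words) → 3 (decimal)
Compute 2 ^ 3 = 8
8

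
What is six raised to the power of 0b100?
Convert six (English words) → 6 (decimal)
Convert 0b100 (binary) → 4 (decimal)
Compute 6 ^ 4 = 1296
1296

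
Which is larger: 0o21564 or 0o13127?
Convert 0o21564 (octal) → 2×4096 + 1×512 + 5×64 + 6×8 + 4 = 9076 (decimal)
Convert 0o13127 (octal) → 1×4096 + 3×512 + 1×64 + 2×8 + 7 = 5719 (decimal)
Compare 9076 vs 5719: larger = 9076
9076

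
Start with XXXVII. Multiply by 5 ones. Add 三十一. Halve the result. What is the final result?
Convert XXXVII (Roman numeral) → 10 + 10 + 10 + 5 + 1 + 1 = 37 (decimal)
Start: 37
Convert 5 ones (place-value notation) → 5 (decimal)
37 × 5 = 185
Convert 三十一 (Chinese numeral) → 3×10 + 1 = 31 (decimal)
185 + 31 = 216
216 ÷ 2 = 108
108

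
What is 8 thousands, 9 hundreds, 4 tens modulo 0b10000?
Convert 8 thousands, 9 hundreds, 4 tens (place-value notation) → 8×1000 + 9×100 + 4×10 = 8940 (decimal)
Convert 0b10000 (binary) → 16 (decimal)
Compute 8940 mod 16 = 12
12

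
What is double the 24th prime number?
The 24th prime number = 89
Compute 89 × 2 = 178
178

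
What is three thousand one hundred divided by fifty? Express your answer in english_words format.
Convert three thousand one hundred (English words) → 3×1000 + 1×100 = 3100 (decimal)
Convert fifty (English words) → 50 (decimal)
Compute 3100 ÷ 50 = 62
Convert 62 (decimal) → sixty-two (English words)
sixty-two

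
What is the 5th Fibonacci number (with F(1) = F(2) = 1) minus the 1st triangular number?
The 5th Fibonacci number (with F(1) = F(2) = 1): 1, 1, 2, 3, 5 → 5
Convert the 1st triangular number (triangular index) → 1×2/2 = 1 (decimal)
Compute 5 - 1 = 4
4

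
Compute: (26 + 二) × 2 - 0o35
Convert 二 (Chinese numeral) → 2 (decimal)
Convert 0o35 (octal) → 3×8 + 5 = 29 (decimal)
Expression in decimal: (26 + 2) × 2 - 29
Parentheses first: 26 + 2 = 28
Multiply: 28 × 2 = 56
Subtract: 56 - 29 = 27
27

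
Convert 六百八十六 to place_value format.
Convert 六百八十六 (Chinese numeral) → 6×100 + 8×10 + 6 = 686 (decimal)
Convert 686 (decimal) → 686 = 6×100 + 8×10 + 6 → 6 hundreds, 8 tens, 6 ones (place-value notation)
6 hundreds, 8 tens, 6 ones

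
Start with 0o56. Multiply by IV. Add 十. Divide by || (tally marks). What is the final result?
Convert 0o56 (octal) → 5×8 + 6 = 46 (decimal)
Start: 46
Convert IV (Roman numeral) → 4 (decimal)
46 × 4 = 184
Convert 十 (Chinese numeral) → 1×10 = 10 (decimal)
184 + 10 = 194
Convert || (tally marks) → 2 (decimal)
194 ÷ 2 = 97
97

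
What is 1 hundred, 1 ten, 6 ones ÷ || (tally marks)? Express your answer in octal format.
Convert 1 hundred, 1 ten, 6 ones (place-value notation) → 1×100 + 1×10 + 6 = 116 (decimal)
Convert || (tally marks) → 2 (decimal)
Compute 116 ÷ 2 = 58
Convert 58 (decimal) → 58 = 7×8 + 2 → 0o72 (octal)
0o72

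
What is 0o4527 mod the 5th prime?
Convert 0o4527 (octal) → 4×512 + 5×64 + 2×8 + 7 = 2391 (decimal)
Convert the 5th prime (prime index) → 11 (decimal)
Compute 2391 mod 11 = 4
4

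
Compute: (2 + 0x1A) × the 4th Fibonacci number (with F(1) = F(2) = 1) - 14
Convert 0x1A (hexadecimal) → 1×16 + 10 = 26 (decimal)
Convert the 4th Fibonacci number (with F(1) = F(2) = 1) (Fibonacci index) → 1, 1, 2, 3 → 3 (decimal)
Expression in decimal: (2 + 26) × 3 - 14
Parentheses first: 2 + 26 = 28
Multiply: 28 × 3 = 84
Subtract: 84 - 14 = 70
70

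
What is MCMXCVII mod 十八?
Convert MCMXCVII (Roman numeral) → 1000 + 900 + 90 + 5 + 1 + 1 = 1997 (decimal)
Convert 十八 (Chinese numeral) → 1×10 + 8 = 18 (decimal)
Compute 1997 mod 18 = 17
17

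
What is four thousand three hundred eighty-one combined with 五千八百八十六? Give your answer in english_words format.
Convert four thousand three hundred eighty-one (English words) → 4×1000 + 3×100 + 81 = 4381 (decimal)
Convert 五千八百八十六 (Chinese numeral) → 5×1000 + 8×100 + 8×10 + 6 = 5886 (decimal)
Compute 4381 + 5886 = 10267
Convert 10267 (decimal) → 10267 = 10×1000 + 2×100 + 67 → ten thousand two hundred sixty-seven (English words)
ten thousand two hundred sixty-seven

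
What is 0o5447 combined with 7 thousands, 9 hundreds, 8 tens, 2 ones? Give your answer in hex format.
Convert 0o5447 (octal) → 5×512 + 4×64 + 4×8 + 7 = 2855 (decimal)
Convert 7 thousands, 9 hundreds, 8 tens, 2 ones (place-value notation) → 7×1000 + 9×100 + 8×10 + 2 = 7982 (decimal)
Compute 2855 + 7982 = 10837
Convert 10837 (decimal) → 10837 = 2×4096 + 10×256 + 5×16 + 5 → 0x2A55 (hexadecimal)
0x2A55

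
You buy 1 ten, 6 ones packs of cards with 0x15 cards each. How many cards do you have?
Convert 0x15 (hexadecimal) → 1×16 + 5 = 21 (decimal)
Convert 1 ten, 6 ones (place-value notation) → 1×10 + 6 = 16 (decimal)
Compute 21 × 16 = 336
336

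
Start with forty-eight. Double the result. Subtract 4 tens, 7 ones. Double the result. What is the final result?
Convert forty-eight (English words) → 48 (decimal)
Start: 48
48 × 2 = 96
Convert 4 tens, 7 ones (place-value notation) → 4×10 + 7 = 47 (decimal)
96 - 47 = 49
49 × 2 = 98
98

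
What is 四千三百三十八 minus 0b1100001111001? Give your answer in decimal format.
Convert 四千三百三十八 (Chinese numeral) → 4×1000 + 3×100 + 3×10 + 8 = 4338 (decimal)
Convert 0b1100001111001 (binary) → 4096 + 2048 + 64 + 32 + 16 + 8 + 1 = 6265 (decimal)
Compute 4338 - 6265 = -1927
-1927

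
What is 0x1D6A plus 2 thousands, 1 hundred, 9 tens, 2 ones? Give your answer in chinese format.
Convert 0x1D6A (hexadecimal) → 1×4096 + 13×256 + 6×16 + 10 = 7530 (decimal)
Convert 2 thousands, 1 hundred, 9 tens, 2 ones (place-value notation) → 2×1000 + 1×100 + 9×10 + 2 = 2192 (decimal)
Compute 7530 + 2192 = 9722
Convert 9722 (decimal) → 9722 = 9×1000 + 7×100 + 2×10 + 2 → 九千七百二十二 (Chinese numeral)
九千七百二十二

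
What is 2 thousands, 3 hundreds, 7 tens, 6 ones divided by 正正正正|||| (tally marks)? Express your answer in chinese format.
Convert 2 thousands, 3 hundreds, 7 tens, 6 ones (place-value notation) → 2×1000 + 3×100 + 7×10 + 6 = 2376 (decimal)
Convert 正正正正|||| (tally marks) → 5 + 5 + 5 + 5 + 4 = 24 (decimal)
Compute 2376 ÷ 24 = 99
Convert 99 (decimal) → 99 = 9×10 + 9 → 九十九 (Chinese numeral)
九十九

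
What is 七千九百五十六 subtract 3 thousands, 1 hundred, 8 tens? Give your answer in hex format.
Convert 七千九百五十六 (Chinese numeral) → 7×1000 + 9×100 + 5×10 + 6 = 7956 (decimal)
Convert 3 thousands, 1 hundred, 8 tens (place-value notation) → 3×1000 + 1×100 + 8×10 = 3180 (decimal)
Compute 7956 - 3180 = 4776
Convert 4776 (decimal) → 4776 = 1×4096 + 2×256 + 10×16 + 8 → 0x12A8 (hexadecimal)
0x12A8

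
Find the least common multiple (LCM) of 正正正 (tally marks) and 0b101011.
Convert 正正正 (tally marks) → 5 + 5 + 5 = 15 (decimal)
Convert 0b101011 (binary) → 32 + 8 + 2 + 1 = 43 (decimal)
Compute lcm(15, 43) = 645
645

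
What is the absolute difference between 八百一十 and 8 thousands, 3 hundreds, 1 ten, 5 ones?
Convert 八百一十 (Chinese numeral) → 8×100 + 1×10 = 810 (decimal)
Convert 8 thousands, 3 hundreds, 1 ten, 5 ones (place-value notation) → 8×1000 + 3×100 + 1×10 + 5 = 8315 (decimal)
Compute |810 - 8315| = 7505
7505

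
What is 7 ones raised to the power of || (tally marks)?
Convert 7 ones (place-value notation) → 7 (decimal)
Convert || (tally marks) → 2 (decimal)
Compute 7 ^ 2 = 49
49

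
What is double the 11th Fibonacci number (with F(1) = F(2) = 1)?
The 11th Fibonacci number (with F(1) = F(2) = 1): 1, 1, 2, 3, 5, 8, 13, 21, 34, 55, 89 → 89
Compute 89 × 2 = 178
178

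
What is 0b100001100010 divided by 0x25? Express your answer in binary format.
Convert 0b100001100010 (binary) → 2048 + 64 + 32 + 2 = 2146 (decimal)
Convert 0x25 (hexadecimal) → 2×16 + 5 = 37 (decimal)
Compute 2146 ÷ 37 = 58
Convert 58 (decimal) → 58 = 32 + 16 + 8 + 2 → 0b111010 (binary)
0b111010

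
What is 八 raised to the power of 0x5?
Convert 八 (Chinese numeral) → 8 (decimal)
Convert 0x5 (hexadecimal) → 5 (decimal)
Compute 8 ^ 5 = 32768
32768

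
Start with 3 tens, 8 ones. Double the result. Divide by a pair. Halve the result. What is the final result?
Convert 3 tens, 8 ones (place-value notation) → 3×10 + 8 = 38 (decimal)
Start: 38
38 × 2 = 76
Convert a pair (colloquial) → 2 (decimal)
76 ÷ 2 = 38
38 ÷ 2 = 19
19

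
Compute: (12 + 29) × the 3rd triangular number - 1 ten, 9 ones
Convert the 3rd triangular number (triangular index) → 3×4/2 = 6 (decimal)
Convert 1 ten, 9 ones (place-value notation) → 1×10 + 9 = 19 (decimal)
Expression in decimal: (12 + 29) × 6 - 19
Parentheses first: 12 + 29 = 41
Multiply: 41 × 6 = 246
Subtract: 246 - 19 = 227
227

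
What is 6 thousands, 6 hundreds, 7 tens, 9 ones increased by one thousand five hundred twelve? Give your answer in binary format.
Convert 6 thousands, 6 hundreds, 7 tens, 9 ones (place-value notation) → 6×1000 + 6×100 + 7×10 + 9 = 6679 (decimal)
Convert one thousand five hundred twelve (English words) → 1×1000 + 5×100 + 12 = 1512 (decimal)
Compute 6679 + 1512 = 8191
Convert 8191 (decimal) → 8191 = 4096 + 2048 + 1024 + 512 + 256 + 128 + 64 + 32 + 16 + 8 + 4 + 2 + 1 → 0b1111111111111 (binary)
0b1111111111111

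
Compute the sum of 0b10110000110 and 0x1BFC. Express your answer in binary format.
Convert 0b10110000110 (binary) → 1024 + 256 + 128 + 4 + 2 = 1414 (decimal)
Convert 0x1BFC (hexadecimal) → 1×4096 + 11×256 + 15×16 + 12 = 7164 (decimal)
Compute 1414 + 7164 = 8578
Convert 8578 (decimal) → 8578 = 8192 + 256 + 128 + 2 → 0b10000110000010 (binary)
0b10000110000010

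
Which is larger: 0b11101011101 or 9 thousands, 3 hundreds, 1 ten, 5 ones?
Convert 0b11101011101 (binary) → 1024 + 512 + 256 + 64 + 16 + 8 + 4 + 1 = 1885 (decimal)
Convert 9 thousands, 3 hundreds, 1 ten, 5 ones (place-value notation) → 9×1000 + 3×100 + 1×10 + 5 = 9315 (decimal)
Compare 1885 vs 9315: larger = 9315
9315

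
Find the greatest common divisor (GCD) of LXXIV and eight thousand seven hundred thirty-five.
Convert LXXIV (Roman numeral) → 50 + 10 + 10 + 4 = 74 (decimal)
Convert eight thousand seven hundred thirty-five (English words) → 8×1000 + 7×100 + 35 = 8735 (decimal)
Compute gcd(74, 8735) = 1
1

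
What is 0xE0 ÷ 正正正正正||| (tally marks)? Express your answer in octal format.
Convert 0xE0 (hexadecimal) → 14×16 = 224 (decimal)
Convert 正正正正正||| (tally marks) → 5 + 5 + 5 + 5 + 5 + 3 = 28 (decimal)
Compute 224 ÷ 28 = 8
Convert 8 (decimal) → 8 = 1×8 → 0o10 (octal)
0o10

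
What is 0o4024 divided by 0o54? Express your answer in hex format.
Convert 0o4024 (octal) → 4×512 + 2×8 + 4 = 2068 (decimal)
Convert 0o54 (octal) → 5×8 + 4 = 44 (decimal)
Compute 2068 ÷ 44 = 47
Convert 47 (decimal) → 47 = 2×16 + 15 → 0x2F (hexadecimal)
0x2F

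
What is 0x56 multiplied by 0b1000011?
Convert 0x56 (hexadecimal) → 5×16 + 6 = 86 (decimal)
Convert 0b1000011 (binary) → 64 + 2 + 1 = 67 (decimal)
Compute 86 × 67 = 5762
5762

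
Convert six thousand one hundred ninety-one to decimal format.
Convert six thousand one hundred ninety-one (English words) → 6×1000 + 1×100 + 91 = 6191 (decimal)
6191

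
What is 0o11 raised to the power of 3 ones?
Convert 0o11 (octal) → 1×8 + 1 = 9 (decimal)
Convert 3 ones (place-value notation) → 3 (decimal)
Compute 9 ^ 3 = 729
729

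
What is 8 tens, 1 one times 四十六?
Convert 8 tens, 1 one (place-value notation) → 8×10 + 1 = 81 (decimal)
Convert 四十六 (Chinese numeral) → 4×10 + 6 = 46 (decimal)
Compute 81 × 46 = 3726
3726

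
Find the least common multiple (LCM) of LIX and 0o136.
Convert LIX (Roman numeral) → 50 + 9 = 59 (decimal)
Convert 0o136 (octal) → 1×64 + 3×8 + 6 = 94 (decimal)
Compute lcm(59, 94) = 5546
5546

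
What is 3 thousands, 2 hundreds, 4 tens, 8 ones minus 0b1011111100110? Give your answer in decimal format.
Convert 3 thousands, 2 hundreds, 4 tens, 8 ones (place-value notation) → 3×1000 + 2×100 + 4×10 + 8 = 3248 (decimal)
Convert 0b1011111100110 (binary) → 4096 + 1024 + 512 + 256 + 128 + 64 + 32 + 4 + 2 = 6118 (decimal)
Compute 3248 - 6118 = -2870
-2870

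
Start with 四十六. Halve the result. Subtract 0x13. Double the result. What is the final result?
Convert 四十六 (Chinese numeral) → 4×10 + 6 = 46 (decimal)
Start: 46
46 ÷ 2 = 23
Convert 0x13 (hexadecimal) → 1×16 + 3 = 19 (decimal)
23 - 19 = 4
4 × 2 = 8
8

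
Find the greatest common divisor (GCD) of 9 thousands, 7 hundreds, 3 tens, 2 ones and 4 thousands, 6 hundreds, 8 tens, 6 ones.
Convert 9 thousands, 7 hundreds, 3 tens, 2 ones (place-value notation) → 9×1000 + 7×100 + 3×10 + 2 = 9732 (decimal)
Convert 4 thousands, 6 hundreds, 8 tens, 6 ones (place-value notation) → 4×1000 + 6×100 + 8×10 + 6 = 4686 (decimal)
Compute gcd(9732, 4686) = 6
6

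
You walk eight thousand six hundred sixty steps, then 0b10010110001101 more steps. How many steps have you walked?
Convert eight thousand six hundred sixty (English words) → 8×1000 + 6×100 + 60 = 8660 (decimal)
Convert 0b10010110001101 (binary) → 8192 + 1024 + 256 + 128 + 8 + 4 + 1 = 9613 (decimal)
Compute 8660 + 9613 = 18273
18273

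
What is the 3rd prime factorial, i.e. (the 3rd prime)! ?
Convert the 3rd prime (prime index) → 5 (decimal)
Compute 5! = 120
120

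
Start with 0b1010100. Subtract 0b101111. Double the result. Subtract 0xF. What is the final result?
Convert 0b1010100 (binary) → 64 + 16 + 4 = 84 (decimal)
Start: 84
Convert 0b101111 (binary) → 32 + 8 + 4 + 2 + 1 = 47 (decimal)
84 - 47 = 37
37 × 2 = 74
Convert 0xF (hexadecimal) → 15 (decimal)
74 - 15 = 59
59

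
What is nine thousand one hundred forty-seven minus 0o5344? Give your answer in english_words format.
Convert nine thousand one hundred forty-seven (English words) → 9×1000 + 1×100 + 47 = 9147 (decimal)
Convert 0o5344 (octal) → 5×512 + 3×64 + 4×8 + 4 = 2788 (decimal)
Compute 9147 - 2788 = 6359
Convert 6359 (decimal) → 6359 = 6×1000 + 3×100 + 59 → six thousand three hundred fifty-nine (English words)
six thousand three hundred fifty-nine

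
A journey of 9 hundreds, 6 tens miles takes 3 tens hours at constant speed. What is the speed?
Convert 9 hundreds, 6 tens (place-value notation) → 9×100 + 6×10 = 960 (decimal)
Convert 3 tens (place-value notation) → 3×10 = 30 (decimal)
Compute 960 ÷ 30 = 32
32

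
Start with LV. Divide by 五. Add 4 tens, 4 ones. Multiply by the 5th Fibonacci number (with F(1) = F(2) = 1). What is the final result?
Convert LV (Roman numeral) → 50 + 5 = 55 (decimal)
Start: 55
Convert 五 (Chinese numeral) → 5 (decimal)
55 ÷ 5 = 11
Convert 4 tens, 4 ones (place-value notation) → 4×10 + 4 = 44 (decimal)
11 + 44 = 55
Convert the 5th Fibonacci number (with F(1) = F(2) = 1) (Fibonacci index) → 1, 1, 2, 3, 5 → 5 (decimal)
55 × 5 = 275
275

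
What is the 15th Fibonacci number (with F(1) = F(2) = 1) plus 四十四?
The 15th Fibonacci number (with F(1) = F(2) = 1): 1, 1, 2, 3, 5, 8, 13, 21, 34, 55, 89, 144, 233, 377, 610 → 610
Convert 四十四 (Chinese numeral) → 4×10 + 4 = 44 (decimal)
Compute 610 + 44 = 654
654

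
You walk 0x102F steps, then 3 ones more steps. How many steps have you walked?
Convert 0x102F (hexadecimal) → 1×4096 + 2×16 + 15 = 4143 (decimal)
Convert 3 ones (place-value notation) → 3 (decimal)
Compute 4143 + 3 = 4146
4146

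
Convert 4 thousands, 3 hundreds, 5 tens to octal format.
Convert 4 thousands, 3 hundreds, 5 tens (place-value notation) → 4×1000 + 3×100 + 5×10 = 4350 (decimal)
Convert 4350 (decimal) → 4350 = 1×4096 + 3×64 + 7×8 + 6 → 0o10376 (octal)
0o10376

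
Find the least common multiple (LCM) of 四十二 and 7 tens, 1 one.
Convert 四十二 (Chinese numeral) → 4×10 + 2 = 42 (decimal)
Convert 7 tens, 1 one (place-value notation) → 7×10 + 1 = 71 (decimal)
Compute lcm(42, 71) = 2982
2982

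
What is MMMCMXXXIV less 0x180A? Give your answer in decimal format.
Convert MMMCMXXXIV (Roman numeral) → 1000 + 1000 + 1000 + 900 + 10 + 10 + 10 + 4 = 3934 (decimal)
Convert 0x180A (hexadecimal) → 1×4096 + 8×256 + 10 = 6154 (decimal)
Compute 3934 - 6154 = -2220
-2220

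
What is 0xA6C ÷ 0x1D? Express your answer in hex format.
Convert 0xA6C (hexadecimal) → 10×256 + 6×16 + 12 = 2668 (decimal)
Convert 0x1D (hexadecimal) → 1×16 + 13 = 29 (decimal)
Compute 2668 ÷ 29 = 92
Convert 92 (decimal) → 92 = 5×16 + 12 → 0x5C (hexadecimal)
0x5C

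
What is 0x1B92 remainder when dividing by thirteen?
Convert 0x1B92 (hexadecimal) → 1×4096 + 11×256 + 9×16 + 2 = 7058 (decimal)
Convert thirteen (English words) → 13 (decimal)
Compute 7058 mod 13 = 12
12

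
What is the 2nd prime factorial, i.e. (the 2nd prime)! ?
Convert the 2nd prime (prime index) → 3 (decimal)
Compute 3! = 6
6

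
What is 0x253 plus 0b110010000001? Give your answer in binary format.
Convert 0x253 (hexadecimal) → 2×256 + 5×16 + 3 = 595 (decimal)
Convert 0b110010000001 (binary) → 2048 + 1024 + 128 + 1 = 3201 (decimal)
Compute 595 + 3201 = 3796
Convert 3796 (decimal) → 3796 = 2048 + 1024 + 512 + 128 + 64 + 16 + 4 → 0b111011010100 (binary)
0b111011010100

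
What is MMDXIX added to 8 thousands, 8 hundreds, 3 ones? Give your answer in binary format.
Convert MMDXIX (Roman numeral) → 1000 + 1000 + 500 + 10 + 9 = 2519 (decimal)
Convert 8 thousands, 8 hundreds, 3 ones (place-value notation) → 8×1000 + 8×100 + 3 = 8803 (decimal)
Compute 2519 + 8803 = 11322
Convert 11322 (decimal) → 11322 = 8192 + 2048 + 1024 + 32 + 16 + 8 + 2 → 0b10110000111010 (binary)
0b10110000111010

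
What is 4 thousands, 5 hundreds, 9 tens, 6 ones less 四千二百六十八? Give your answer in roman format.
Convert 4 thousands, 5 hundreds, 9 tens, 6 ones (place-value notation) → 4×1000 + 5×100 + 9×10 + 6 = 4596 (decimal)
Convert 四千二百六十八 (Chinese numeral) → 4×1000 + 2×100 + 6×10 + 8 = 4268 (decimal)
Compute 4596 - 4268 = 328
Convert 328 (decimal) → 328 = 100 + 100 + 100 + 10 + 10 + 5 + 1 + 1 + 1 → CCCXXVIII (Roman numeral)
CCCXXVIII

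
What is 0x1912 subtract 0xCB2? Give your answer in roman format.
Convert 0x1912 (hexadecimal) → 1×4096 + 9×256 + 1×16 + 2 = 6418 (decimal)
Convert 0xCB2 (hexadecimal) → 12×256 + 11×16 + 2 = 3250 (decimal)
Compute 6418 - 3250 = 3168
Convert 3168 (decimal) → 3168 = 1000 + 1000 + 1000 + 100 + 50 + 10 + 5 + 1 + 1 + 1 → MMMCLXVIII (Roman numeral)
MMMCLXVIII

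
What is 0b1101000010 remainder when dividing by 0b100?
Convert 0b1101000010 (binary) → 512 + 256 + 64 + 2 = 834 (decimal)
Convert 0b100 (binary) → 4 (decimal)
Compute 834 mod 4 = 2
2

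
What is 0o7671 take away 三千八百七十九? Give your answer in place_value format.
Convert 0o7671 (octal) → 7×512 + 6×64 + 7×8 + 1 = 4025 (decimal)
Convert 三千八百七十九 (Chinese numeral) → 3×1000 + 8×100 + 7×10 + 9 = 3879 (decimal)
Compute 4025 - 3879 = 146
Convert 146 (decimal) → 146 = 1×100 + 4×10 + 6 → 1 hundred, 4 tens, 6 ones (place-value notation)
1 hundred, 4 tens, 6 ones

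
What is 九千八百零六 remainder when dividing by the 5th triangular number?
Convert 九千八百零六 (Chinese numeral) → 9×1000 + 8×100 + 6 = 9806 (decimal)
Convert the 5th triangular number (triangular index) → 5×6/2 = 15 (decimal)
Compute 9806 mod 15 = 11
11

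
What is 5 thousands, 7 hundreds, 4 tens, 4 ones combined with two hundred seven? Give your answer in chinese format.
Convert 5 thousands, 7 hundreds, 4 tens, 4 ones (place-value notation) → 5×1000 + 7×100 + 4×10 + 4 = 5744 (decimal)
Convert two hundred seven (English words) → 2×100 + 7 = 207 (decimal)
Compute 5744 + 207 = 5951
Convert 5951 (decimal) → 5951 = 5×1000 + 9×100 + 5×10 + 1 → 五千九百五十一 (Chinese numeral)
五千九百五十一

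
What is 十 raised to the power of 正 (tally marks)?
Convert 十 (Chinese numeral) → 1×10 = 10 (decimal)
Convert 正 (tally marks) → 5 (decimal)
Compute 10 ^ 5 = 100000
100000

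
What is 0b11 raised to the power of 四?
Convert 0b11 (binary) → 2 + 1 = 3 (decimal)
Convert 四 (Chinese numeral) → 4 (decimal)
Compute 3 ^ 4 = 81
81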